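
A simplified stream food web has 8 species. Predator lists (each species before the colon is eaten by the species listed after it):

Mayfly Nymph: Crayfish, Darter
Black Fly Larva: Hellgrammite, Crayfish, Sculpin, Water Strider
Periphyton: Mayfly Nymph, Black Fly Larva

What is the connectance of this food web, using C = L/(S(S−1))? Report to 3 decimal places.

The web has S = 8 species and L = 8 feeding links.
C = L / (S(S−1)) = 8 / 56 = 0.1429 ≈ 0.143.

C = 0.143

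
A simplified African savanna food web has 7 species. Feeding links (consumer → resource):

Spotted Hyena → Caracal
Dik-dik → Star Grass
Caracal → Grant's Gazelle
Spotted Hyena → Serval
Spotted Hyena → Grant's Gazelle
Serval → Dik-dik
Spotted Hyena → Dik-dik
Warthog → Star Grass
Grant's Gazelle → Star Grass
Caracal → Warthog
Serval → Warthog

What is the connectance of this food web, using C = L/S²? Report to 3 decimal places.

The web has S = 7 species and L = 11 feeding links.
C = L / S² = 11 / 49 = 0.2245 ≈ 0.224.

C = 0.224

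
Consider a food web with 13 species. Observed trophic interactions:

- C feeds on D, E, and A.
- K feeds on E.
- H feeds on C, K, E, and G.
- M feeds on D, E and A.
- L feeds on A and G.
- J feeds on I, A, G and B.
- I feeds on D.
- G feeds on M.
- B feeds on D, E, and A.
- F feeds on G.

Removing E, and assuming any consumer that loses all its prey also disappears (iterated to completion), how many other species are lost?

1

Remove E.
Round 1: K (all prey gone) → extinct.
No further losses. Total secondary extinctions: 1.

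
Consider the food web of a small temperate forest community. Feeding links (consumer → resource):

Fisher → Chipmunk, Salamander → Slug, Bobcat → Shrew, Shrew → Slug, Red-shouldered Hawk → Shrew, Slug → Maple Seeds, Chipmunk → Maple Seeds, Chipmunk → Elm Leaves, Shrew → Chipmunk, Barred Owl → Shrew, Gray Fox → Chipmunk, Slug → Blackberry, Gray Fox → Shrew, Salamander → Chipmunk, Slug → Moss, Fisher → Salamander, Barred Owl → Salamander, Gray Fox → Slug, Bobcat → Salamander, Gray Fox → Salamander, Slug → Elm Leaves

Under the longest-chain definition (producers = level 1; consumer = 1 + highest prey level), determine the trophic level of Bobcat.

Maple Seeds is a producer → level 1.
Slug eats Maple Seeds (level 1); other prey at levels: Elm Leaves 1, Blackberry 1, Moss 1 → level 2.
Salamander eats Slug (level 2); other prey at levels: Chipmunk 2 → level 3.
Bobcat eats Salamander (level 3); other prey at levels: Shrew 3 → level 4.

Trophic level 4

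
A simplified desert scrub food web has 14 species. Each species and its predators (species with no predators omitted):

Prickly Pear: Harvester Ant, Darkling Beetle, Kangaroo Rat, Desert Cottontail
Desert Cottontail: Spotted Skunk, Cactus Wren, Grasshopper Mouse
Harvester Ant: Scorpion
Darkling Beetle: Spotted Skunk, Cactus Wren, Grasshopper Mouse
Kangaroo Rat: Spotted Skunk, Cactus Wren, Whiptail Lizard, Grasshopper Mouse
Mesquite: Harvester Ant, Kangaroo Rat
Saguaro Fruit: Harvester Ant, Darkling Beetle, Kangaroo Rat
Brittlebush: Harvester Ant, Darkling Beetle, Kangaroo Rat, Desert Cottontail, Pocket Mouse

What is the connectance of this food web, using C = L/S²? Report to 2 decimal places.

C = 0.13

The web has S = 14 species and L = 25 feeding links.
C = L / S² = 25 / 196 = 0.1276 ≈ 0.13.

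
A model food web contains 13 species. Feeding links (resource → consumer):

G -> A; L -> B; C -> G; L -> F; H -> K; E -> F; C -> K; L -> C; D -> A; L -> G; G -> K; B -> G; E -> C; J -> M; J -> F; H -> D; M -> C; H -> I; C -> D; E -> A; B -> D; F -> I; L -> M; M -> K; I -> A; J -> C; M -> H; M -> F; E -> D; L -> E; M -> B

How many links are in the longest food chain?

4 links

One longest chain: L → E → C → G → K.
It has 5 species and 4 links.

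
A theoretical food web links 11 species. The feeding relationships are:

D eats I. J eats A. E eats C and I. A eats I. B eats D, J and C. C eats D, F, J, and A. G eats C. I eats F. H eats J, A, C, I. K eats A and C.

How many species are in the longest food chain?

One longest chain: F → I → A → J → C → H.
It has 6 species and 5 links.

6 species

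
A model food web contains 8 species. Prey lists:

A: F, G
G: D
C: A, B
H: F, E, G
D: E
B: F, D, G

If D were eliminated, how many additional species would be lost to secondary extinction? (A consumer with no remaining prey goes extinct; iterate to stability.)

Remove D.
Round 1: G (all prey gone) → extinct.
No further losses. Total secondary extinctions: 1.

1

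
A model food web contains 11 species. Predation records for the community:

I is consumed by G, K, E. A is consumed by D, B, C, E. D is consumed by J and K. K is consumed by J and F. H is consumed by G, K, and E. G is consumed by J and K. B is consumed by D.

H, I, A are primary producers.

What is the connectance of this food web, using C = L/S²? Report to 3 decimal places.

The web has S = 11 species and L = 17 feeding links.
C = L / S² = 17 / 121 = 0.1405 ≈ 0.140.

C = 0.140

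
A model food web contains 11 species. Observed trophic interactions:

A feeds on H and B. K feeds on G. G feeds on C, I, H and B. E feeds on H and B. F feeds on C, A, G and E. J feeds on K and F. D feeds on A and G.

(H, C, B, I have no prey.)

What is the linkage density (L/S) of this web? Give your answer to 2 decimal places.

L/S = 1.55

There are L = 17 links among S = 11 species.
L/S = 17/11 = 1.5455 ≈ 1.55.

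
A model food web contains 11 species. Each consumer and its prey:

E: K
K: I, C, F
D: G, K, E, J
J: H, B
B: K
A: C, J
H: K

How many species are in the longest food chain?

5 species

One longest chain: I → K → H → J → D.
It has 5 species and 4 links.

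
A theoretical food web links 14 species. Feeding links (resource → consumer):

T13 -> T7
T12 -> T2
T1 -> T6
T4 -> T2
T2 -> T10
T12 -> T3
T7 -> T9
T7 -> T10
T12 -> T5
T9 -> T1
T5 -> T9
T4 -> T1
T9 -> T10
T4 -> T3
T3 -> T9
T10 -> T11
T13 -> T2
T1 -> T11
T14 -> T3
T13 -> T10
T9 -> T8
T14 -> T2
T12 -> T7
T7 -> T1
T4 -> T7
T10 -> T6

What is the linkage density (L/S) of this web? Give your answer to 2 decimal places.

L/S = 1.86

There are L = 26 links among S = 14 species.
L/S = 26/14 = 1.8571 ≈ 1.86.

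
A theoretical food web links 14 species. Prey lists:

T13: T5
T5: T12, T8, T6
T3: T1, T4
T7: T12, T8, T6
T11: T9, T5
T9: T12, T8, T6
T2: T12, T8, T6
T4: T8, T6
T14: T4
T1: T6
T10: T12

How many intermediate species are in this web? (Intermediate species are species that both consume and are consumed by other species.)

Intermediate species (has both prey and predators): T1, T9, T4, T5.
Count: 4.

4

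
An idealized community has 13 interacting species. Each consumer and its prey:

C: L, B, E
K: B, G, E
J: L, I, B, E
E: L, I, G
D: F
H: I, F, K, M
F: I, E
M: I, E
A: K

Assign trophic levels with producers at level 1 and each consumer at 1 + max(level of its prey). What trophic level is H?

L is a producer → level 1.
E eats L (level 1); other prey at levels: I 1, G 1 → level 2.
K eats E (level 2); other prey at levels: B 1, G 1 → level 3.
H eats K (level 3); other prey at levels: I 1, F 3, M 3 → level 4.

Trophic level 4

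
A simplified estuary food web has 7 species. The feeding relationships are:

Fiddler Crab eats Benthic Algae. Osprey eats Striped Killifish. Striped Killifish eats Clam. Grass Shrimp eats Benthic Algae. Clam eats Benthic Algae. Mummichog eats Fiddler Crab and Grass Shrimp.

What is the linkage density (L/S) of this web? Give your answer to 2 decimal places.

There are L = 7 links among S = 7 species.
L/S = 7/7 = 1.0000 ≈ 1.00.

L/S = 1.00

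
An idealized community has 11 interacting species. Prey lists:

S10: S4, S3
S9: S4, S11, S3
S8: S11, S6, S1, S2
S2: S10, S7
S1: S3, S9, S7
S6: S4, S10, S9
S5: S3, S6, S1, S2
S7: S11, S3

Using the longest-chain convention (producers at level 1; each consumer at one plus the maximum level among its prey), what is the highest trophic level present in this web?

4

Producers (level 1): S4, S11, S3.
S4 → S10 → S2 → S5 gives S5 level 4.
No species has a prey at level 4, so no species reaches level 5.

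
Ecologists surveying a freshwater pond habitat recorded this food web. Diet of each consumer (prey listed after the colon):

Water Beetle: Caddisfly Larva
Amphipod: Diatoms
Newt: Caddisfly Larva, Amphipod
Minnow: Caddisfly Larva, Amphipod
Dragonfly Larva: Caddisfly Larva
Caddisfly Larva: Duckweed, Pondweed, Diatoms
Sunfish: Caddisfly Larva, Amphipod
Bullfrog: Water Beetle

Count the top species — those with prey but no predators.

5

Top species (has prey, but nothing eats it): Sunfish, Newt, Minnow, Dragonfly Larva, Bullfrog.
Count: 5.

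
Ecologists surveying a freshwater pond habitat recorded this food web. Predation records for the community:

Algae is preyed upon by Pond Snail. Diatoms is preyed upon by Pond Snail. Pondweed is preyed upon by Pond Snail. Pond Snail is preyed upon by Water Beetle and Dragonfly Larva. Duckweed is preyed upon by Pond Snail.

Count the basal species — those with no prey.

Basal species (no prey listed): Algae, Pondweed, Diatoms, Duckweed.
Count: 4.

4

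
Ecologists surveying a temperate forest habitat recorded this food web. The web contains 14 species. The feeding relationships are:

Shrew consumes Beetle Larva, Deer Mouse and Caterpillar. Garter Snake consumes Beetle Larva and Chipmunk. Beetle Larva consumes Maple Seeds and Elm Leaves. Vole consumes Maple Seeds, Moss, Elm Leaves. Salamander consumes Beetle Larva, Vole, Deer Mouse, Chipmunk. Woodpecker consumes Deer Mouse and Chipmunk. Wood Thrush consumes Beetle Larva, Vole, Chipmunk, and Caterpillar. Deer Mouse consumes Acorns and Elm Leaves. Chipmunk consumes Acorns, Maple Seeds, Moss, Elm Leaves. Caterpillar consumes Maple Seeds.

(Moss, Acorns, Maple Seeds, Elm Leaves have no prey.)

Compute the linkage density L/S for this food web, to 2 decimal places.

L/S = 1.93

There are L = 27 links among S = 14 species.
L/S = 27/14 = 1.9286 ≈ 1.93.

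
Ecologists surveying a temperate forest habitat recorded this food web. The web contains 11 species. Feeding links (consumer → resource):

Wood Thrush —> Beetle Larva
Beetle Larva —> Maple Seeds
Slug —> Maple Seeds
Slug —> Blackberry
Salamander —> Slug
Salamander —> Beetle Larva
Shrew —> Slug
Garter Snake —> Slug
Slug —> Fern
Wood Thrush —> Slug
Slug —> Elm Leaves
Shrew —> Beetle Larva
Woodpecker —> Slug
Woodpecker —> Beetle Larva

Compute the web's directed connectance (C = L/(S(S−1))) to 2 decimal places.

The web has S = 11 species and L = 14 feeding links.
C = L / (S(S−1)) = 14 / 110 = 0.1273 ≈ 0.13.

C = 0.13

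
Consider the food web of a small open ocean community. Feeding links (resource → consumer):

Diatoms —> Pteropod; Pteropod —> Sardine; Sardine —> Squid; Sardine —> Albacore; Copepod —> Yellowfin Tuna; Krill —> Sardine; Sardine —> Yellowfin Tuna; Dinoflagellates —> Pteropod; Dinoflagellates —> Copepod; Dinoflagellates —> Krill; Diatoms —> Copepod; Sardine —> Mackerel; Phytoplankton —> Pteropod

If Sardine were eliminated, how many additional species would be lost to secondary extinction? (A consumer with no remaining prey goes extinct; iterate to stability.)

Remove Sardine.
Round 1: Mackerel (all prey gone), Albacore (all prey gone), Squid (all prey gone) → extinct.
No further losses. Total secondary extinctions: 3.

3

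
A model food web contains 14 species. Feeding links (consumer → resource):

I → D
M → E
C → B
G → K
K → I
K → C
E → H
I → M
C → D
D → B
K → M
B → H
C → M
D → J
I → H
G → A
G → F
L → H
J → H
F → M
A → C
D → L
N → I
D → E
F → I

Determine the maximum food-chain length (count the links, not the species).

5 links

One longest chain: H → L → D → I → F → G.
It has 6 species and 5 links.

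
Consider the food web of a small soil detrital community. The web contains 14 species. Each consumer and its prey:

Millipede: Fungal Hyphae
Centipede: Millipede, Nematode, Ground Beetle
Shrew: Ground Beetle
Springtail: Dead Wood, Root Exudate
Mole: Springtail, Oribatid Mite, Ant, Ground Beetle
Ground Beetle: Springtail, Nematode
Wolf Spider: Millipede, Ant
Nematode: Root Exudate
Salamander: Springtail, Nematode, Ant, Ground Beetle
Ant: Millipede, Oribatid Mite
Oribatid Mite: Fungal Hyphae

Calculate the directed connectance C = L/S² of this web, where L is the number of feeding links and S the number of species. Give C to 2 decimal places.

C = 0.12

The web has S = 14 species and L = 23 feeding links.
C = L / S² = 23 / 196 = 0.1173 ≈ 0.12.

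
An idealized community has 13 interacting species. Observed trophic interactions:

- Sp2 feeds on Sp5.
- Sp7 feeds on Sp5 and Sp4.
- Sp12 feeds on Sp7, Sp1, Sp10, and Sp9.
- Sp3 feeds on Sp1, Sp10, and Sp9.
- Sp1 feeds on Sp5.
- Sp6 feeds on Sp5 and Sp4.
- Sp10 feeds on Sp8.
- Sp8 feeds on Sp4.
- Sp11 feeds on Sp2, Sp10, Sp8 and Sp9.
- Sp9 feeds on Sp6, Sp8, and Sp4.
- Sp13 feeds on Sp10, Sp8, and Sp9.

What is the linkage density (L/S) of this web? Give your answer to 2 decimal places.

There are L = 25 links among S = 13 species.
L/S = 25/13 = 1.9231 ≈ 1.92.

L/S = 1.92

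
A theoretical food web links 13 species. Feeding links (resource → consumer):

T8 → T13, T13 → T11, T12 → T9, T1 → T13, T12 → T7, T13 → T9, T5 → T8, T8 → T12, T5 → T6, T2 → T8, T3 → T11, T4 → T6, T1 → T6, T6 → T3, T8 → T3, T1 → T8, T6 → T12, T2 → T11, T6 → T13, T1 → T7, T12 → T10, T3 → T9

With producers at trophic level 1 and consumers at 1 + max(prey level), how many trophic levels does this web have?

Producers (level 1): T2, T4, T5, T1.
T2 → T8 → T12 → T7 gives T7 level 4.
No species has a prey at level 4, so no species reaches level 5.

4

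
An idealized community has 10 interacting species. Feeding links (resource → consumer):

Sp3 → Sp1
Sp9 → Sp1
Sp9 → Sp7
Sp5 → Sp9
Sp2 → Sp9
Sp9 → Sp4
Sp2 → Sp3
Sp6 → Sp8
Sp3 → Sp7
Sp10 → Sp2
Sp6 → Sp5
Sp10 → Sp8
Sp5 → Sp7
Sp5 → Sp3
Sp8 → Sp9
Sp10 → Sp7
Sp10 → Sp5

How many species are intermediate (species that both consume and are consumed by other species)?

5

Intermediate species (has both prey and predators): Sp8, Sp2, Sp5, Sp3, Sp9.
Count: 5.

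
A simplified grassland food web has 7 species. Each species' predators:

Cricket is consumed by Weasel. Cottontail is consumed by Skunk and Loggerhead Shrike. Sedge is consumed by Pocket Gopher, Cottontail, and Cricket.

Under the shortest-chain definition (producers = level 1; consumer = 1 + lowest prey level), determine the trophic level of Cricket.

Sedge is a producer → level 1.
Cricket eats Sedge → level 2.

Trophic level 2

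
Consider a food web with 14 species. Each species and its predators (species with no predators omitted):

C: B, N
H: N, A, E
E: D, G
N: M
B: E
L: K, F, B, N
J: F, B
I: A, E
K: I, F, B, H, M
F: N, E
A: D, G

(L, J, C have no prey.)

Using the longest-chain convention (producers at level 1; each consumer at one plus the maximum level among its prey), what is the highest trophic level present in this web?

Producers (level 1): L, J, C.
L → K → F → N → M gives M level 5.
No species has a prey at level 5, so no species reaches level 6.

5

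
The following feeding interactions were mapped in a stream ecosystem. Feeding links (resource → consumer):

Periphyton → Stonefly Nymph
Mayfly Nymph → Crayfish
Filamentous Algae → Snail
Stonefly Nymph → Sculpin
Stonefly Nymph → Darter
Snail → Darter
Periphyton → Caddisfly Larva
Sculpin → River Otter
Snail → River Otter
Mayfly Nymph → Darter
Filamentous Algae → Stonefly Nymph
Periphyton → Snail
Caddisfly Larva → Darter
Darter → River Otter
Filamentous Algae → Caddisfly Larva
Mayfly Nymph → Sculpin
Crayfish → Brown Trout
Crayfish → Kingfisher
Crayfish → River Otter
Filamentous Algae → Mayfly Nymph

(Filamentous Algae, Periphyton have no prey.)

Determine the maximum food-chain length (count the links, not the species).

3 links

One longest chain: Filamentous Algae → Mayfly Nymph → Crayfish → Kingfisher.
It has 4 species and 3 links.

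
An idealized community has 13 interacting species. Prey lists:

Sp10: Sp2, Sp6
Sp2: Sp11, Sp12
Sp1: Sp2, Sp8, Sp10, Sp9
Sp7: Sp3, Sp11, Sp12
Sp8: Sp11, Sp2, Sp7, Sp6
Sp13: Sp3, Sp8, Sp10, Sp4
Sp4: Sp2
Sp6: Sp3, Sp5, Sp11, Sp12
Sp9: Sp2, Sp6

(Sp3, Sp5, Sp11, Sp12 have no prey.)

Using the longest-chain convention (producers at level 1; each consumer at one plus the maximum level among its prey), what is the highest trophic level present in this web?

4

Producers (level 1): Sp3, Sp5, Sp11, Sp12.
Sp11 → Sp2 → Sp10 → Sp1 gives Sp1 level 4.
No species has a prey at level 4, so no species reaches level 5.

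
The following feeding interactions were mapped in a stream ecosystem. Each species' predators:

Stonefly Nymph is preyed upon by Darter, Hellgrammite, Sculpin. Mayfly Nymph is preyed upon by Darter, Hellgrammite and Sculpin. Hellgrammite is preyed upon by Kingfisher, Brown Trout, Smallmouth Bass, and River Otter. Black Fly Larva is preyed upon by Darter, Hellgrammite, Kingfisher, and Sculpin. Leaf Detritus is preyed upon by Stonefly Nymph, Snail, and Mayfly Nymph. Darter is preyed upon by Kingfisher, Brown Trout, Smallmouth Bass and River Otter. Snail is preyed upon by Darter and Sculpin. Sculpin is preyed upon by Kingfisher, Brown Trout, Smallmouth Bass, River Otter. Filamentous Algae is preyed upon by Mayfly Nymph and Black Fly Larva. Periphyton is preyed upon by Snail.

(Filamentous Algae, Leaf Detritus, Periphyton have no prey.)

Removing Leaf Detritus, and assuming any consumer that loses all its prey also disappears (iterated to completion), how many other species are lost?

1

Remove Leaf Detritus.
Round 1: Stonefly Nymph (all prey gone) → extinct.
No further losses. Total secondary extinctions: 1.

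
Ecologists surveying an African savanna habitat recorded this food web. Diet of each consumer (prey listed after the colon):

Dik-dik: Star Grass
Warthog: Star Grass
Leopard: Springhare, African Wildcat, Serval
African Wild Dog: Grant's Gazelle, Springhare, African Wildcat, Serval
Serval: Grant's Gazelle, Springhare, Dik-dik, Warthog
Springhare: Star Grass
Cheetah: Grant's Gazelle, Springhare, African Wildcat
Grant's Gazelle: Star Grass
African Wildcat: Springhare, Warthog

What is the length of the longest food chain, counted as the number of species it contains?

One longest chain: Star Grass → Springhare → African Wildcat → African Wild Dog.
It has 4 species and 3 links.

4 species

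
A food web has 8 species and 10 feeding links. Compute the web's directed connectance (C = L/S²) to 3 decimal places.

The web has S = 8 species and L = 10 feeding links.
C = L / S² = 10 / 64 = 0.1562 ≈ 0.156.

C = 0.156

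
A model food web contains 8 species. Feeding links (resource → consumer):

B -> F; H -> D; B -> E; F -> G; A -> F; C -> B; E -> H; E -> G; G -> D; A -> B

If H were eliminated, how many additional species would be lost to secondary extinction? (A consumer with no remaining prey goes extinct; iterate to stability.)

0

Remove H.
Every predator of it retains at least one other prey: D still has G.
No consumer loses all prey, so no secondary extinctions occur.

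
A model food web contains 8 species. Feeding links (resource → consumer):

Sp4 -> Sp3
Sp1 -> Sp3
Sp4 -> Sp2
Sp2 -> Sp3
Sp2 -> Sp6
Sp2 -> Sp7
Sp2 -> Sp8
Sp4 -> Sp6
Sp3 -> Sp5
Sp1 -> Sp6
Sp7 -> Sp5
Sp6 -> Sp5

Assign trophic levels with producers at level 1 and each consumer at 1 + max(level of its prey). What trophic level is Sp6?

Sp4 is a producer → level 1.
Sp2 eats Sp4 → level 2.
Sp6 eats Sp2 (level 2); other prey at levels: Sp1 1, Sp4 1 → level 3.

Trophic level 3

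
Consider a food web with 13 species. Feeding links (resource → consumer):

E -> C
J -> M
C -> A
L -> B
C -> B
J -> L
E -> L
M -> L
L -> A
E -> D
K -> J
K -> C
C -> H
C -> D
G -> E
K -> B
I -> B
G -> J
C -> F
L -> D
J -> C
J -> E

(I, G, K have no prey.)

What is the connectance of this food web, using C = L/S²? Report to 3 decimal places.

The web has S = 13 species and L = 22 feeding links.
C = L / S² = 22 / 169 = 0.1302 ≈ 0.130.

C = 0.130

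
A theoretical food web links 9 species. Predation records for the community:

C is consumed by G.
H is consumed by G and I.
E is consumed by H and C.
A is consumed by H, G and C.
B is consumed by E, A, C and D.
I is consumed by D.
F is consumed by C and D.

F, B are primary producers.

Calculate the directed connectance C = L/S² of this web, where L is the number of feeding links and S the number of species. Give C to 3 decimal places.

The web has S = 9 species and L = 15 feeding links.
C = L / S² = 15 / 81 = 0.1852 ≈ 0.185.

C = 0.185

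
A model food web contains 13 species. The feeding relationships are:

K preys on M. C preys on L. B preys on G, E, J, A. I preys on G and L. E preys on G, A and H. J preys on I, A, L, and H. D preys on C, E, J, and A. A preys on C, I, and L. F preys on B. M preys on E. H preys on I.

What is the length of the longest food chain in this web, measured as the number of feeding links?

5 links

One longest chain: G → I → H → E → M → K.
It has 6 species and 5 links.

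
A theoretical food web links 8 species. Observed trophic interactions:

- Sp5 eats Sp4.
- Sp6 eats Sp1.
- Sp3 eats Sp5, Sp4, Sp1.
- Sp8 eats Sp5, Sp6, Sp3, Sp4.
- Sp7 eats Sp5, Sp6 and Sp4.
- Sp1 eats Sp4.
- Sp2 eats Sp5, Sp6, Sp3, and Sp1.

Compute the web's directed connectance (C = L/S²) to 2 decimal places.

C = 0.27

The web has S = 8 species and L = 17 feeding links.
C = L / S² = 17 / 64 = 0.2656 ≈ 0.27.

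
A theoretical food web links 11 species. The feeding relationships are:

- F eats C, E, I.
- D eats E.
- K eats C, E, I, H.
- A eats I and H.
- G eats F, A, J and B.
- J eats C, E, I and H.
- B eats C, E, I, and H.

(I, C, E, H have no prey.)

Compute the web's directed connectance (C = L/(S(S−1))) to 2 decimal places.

The web has S = 11 species and L = 22 feeding links.
C = L / (S(S−1)) = 22 / 110 = 0.2000 ≈ 0.20.

C = 0.20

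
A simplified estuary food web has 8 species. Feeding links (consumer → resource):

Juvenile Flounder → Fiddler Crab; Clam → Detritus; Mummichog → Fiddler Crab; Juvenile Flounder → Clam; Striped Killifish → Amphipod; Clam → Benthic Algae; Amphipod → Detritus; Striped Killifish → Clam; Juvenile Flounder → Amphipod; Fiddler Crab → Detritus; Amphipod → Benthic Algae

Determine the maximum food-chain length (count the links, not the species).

One longest chain: Detritus → Amphipod → Striped Killifish.
It has 3 species and 2 links.

2 links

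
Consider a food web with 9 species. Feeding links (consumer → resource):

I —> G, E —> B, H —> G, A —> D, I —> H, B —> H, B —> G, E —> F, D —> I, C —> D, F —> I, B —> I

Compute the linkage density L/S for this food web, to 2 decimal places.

There are L = 12 links among S = 9 species.
L/S = 12/9 = 1.3333 ≈ 1.33.

L/S = 1.33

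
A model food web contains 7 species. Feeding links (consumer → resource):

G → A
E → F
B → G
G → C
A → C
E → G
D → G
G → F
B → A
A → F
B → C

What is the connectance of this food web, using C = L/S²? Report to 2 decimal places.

C = 0.22

The web has S = 7 species and L = 11 feeding links.
C = L / S² = 11 / 49 = 0.2245 ≈ 0.22.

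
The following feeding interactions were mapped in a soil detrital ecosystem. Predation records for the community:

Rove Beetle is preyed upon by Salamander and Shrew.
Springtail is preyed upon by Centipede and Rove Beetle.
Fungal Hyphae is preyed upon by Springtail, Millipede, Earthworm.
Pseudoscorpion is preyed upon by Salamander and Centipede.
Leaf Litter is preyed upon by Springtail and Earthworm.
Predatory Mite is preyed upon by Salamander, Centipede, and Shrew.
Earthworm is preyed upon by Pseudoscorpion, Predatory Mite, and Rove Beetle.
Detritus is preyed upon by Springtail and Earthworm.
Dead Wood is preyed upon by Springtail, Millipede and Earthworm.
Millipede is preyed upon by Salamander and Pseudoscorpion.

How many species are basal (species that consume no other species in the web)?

Basal species (no prey listed): Fungal Hyphae, Detritus, Leaf Litter, Dead Wood.
Count: 4.

4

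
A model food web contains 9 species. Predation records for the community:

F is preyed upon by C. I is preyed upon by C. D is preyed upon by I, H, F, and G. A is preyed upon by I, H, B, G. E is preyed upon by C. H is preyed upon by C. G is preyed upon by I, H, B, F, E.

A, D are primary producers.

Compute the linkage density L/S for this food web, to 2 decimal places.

There are L = 17 links among S = 9 species.
L/S = 17/9 = 1.8889 ≈ 1.89.

L/S = 1.89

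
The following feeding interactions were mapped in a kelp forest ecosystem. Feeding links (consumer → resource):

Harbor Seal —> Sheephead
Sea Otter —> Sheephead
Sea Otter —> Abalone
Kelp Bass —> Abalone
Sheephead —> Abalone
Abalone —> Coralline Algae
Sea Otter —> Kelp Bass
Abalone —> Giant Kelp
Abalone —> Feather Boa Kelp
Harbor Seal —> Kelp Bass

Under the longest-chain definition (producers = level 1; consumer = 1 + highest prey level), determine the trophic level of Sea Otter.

Trophic level 4

Giant Kelp is a producer → level 1.
Abalone eats Giant Kelp (level 1); other prey at levels: Coralline Algae 1, Feather Boa Kelp 1 → level 2.
Sheephead eats Abalone → level 3.
Sea Otter eats Sheephead (level 3); other prey at levels: Abalone 2, Kelp Bass 3 → level 4.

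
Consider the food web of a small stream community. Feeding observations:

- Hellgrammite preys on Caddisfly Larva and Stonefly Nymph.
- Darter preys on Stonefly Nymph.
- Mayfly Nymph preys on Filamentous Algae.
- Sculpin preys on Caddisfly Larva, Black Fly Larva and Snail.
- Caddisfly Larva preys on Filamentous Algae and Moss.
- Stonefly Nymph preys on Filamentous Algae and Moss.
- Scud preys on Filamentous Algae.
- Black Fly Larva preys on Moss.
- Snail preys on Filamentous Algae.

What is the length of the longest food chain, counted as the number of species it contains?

One longest chain: Moss → Caddisfly Larva → Sculpin.
It has 3 species and 2 links.

3 species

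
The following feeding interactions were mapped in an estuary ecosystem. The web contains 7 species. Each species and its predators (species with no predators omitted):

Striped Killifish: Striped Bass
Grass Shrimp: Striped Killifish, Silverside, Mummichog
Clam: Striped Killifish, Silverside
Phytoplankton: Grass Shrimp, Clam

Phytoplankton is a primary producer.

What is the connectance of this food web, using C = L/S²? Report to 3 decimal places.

C = 0.163

The web has S = 7 species and L = 8 feeding links.
C = L / S² = 8 / 49 = 0.1633 ≈ 0.163.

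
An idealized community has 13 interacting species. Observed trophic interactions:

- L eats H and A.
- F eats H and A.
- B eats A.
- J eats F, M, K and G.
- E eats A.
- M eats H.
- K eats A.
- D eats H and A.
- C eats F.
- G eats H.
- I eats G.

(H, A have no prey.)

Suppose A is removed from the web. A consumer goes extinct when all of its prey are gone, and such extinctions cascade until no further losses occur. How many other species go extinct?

3

Remove A.
Round 1: E (all prey gone), B (all prey gone), K (all prey gone) → extinct.
No further losses. Total secondary extinctions: 3.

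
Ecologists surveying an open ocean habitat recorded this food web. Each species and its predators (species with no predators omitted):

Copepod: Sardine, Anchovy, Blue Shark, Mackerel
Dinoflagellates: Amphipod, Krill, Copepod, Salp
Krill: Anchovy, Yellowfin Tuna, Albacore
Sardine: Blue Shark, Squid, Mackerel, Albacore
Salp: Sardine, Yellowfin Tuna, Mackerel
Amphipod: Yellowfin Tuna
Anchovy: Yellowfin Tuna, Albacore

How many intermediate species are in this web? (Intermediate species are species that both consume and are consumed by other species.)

Intermediate species (has both prey and predators): Amphipod, Krill, Copepod, Salp, Sardine, Anchovy.
Count: 6.

6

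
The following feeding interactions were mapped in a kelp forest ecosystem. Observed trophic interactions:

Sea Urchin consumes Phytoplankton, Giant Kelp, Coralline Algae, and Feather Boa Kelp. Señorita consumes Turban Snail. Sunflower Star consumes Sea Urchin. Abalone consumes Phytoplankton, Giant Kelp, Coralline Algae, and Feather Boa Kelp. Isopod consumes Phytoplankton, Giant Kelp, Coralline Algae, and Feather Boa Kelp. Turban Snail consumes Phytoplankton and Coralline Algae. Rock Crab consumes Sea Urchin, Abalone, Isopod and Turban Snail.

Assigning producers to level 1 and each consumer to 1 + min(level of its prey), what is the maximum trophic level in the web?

3

Producers (level 1): Feather Boa Kelp, Phytoplankton, Giant Kelp, Coralline Algae.
Following each consumer down to its lowest-level prey: Feather Boa Kelp → Isopod → Rock Crab (levels 1 through 3).
All prey of Rock Crab (Isopod 2, Sea Urchin 2, Abalone 2, Turban Snail 2) are at level 2 or above, so Rock Crab is at level 1 + 2 = 3.
Every consumer has at least one prey at level 2 or below, so none exceeds level 3.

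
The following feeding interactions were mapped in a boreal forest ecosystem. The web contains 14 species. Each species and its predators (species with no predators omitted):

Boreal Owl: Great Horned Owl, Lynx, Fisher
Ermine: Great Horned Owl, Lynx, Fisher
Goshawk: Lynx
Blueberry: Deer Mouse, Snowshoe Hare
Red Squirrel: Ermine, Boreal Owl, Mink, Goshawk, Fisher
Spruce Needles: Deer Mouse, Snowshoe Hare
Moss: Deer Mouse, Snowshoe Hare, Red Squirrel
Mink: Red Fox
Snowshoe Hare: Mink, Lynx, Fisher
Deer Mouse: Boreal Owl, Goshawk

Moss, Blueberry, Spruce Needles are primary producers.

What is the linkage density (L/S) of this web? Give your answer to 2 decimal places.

There are L = 25 links among S = 14 species.
L/S = 25/14 = 1.7857 ≈ 1.79.

L/S = 1.79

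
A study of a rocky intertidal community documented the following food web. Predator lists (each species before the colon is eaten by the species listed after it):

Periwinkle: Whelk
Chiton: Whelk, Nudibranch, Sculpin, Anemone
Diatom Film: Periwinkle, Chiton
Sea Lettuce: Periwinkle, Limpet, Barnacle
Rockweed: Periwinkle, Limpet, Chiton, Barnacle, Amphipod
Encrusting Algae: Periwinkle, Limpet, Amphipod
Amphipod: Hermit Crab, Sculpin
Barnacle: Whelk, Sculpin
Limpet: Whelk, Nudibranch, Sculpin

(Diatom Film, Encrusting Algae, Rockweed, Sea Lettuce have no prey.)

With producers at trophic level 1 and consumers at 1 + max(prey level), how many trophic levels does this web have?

Producers (level 1): Diatom Film, Encrusting Algae, Rockweed, Sea Lettuce.
Encrusting Algae → Limpet → Nudibranch gives Nudibranch level 3.
No species has a prey at level 3, so no species reaches level 4.

3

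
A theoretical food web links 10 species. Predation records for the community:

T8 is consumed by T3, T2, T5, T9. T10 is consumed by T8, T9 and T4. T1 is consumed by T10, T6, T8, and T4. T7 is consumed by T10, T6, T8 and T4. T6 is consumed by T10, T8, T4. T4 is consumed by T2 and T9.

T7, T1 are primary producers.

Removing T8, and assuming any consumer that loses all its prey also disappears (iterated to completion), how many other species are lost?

2

Remove T8.
Round 1: T5 (all prey gone), T3 (all prey gone) → extinct.
No further losses. Total secondary extinctions: 2.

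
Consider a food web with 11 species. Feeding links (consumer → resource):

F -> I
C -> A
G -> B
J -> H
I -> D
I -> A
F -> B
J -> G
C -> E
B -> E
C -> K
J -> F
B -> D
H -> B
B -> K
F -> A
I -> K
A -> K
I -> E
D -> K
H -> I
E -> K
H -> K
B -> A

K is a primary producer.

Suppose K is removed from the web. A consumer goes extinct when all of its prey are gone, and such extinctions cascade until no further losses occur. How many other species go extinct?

10

Remove K.
Round 1: A (all prey gone), E (all prey gone), D (all prey gone) → extinct.
Round 2: I (all prey gone), C (all prey gone), B (all prey gone) → extinct.
Round 3: H (all prey gone), F (all prey gone), G (all prey gone) → extinct.
Round 4: J (all prey gone) → extinct.
No further losses. Total secondary extinctions: 10.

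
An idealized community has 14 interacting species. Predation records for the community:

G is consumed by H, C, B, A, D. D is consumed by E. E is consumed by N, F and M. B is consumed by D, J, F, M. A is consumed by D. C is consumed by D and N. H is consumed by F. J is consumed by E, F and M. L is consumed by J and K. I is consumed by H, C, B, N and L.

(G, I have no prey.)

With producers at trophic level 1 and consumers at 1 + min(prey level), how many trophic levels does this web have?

3

Producers (level 1): G, I.
Following each consumer down to its lowest-level prey: G → B → M (levels 1 through 3).
All prey of M (B 2, J 3, E 3) are at level 2 or above, so M is at level 1 + 2 = 3.
Every consumer has at least one prey at level 2 or below, so none exceeds level 3.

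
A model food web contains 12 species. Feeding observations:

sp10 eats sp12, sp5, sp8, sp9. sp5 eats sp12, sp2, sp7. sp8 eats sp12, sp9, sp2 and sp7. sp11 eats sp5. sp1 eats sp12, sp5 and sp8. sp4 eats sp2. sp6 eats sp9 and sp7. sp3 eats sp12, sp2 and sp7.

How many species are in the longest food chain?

One longest chain: sp12 → sp5 → sp11.
It has 3 species and 2 links.

3 species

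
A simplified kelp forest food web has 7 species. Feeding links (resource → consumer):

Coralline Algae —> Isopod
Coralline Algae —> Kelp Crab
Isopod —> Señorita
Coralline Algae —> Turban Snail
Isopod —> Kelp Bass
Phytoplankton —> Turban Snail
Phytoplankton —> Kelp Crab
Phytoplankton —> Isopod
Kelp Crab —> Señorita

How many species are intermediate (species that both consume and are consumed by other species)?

2

Intermediate species (has both prey and predators): Kelp Crab, Isopod.
Count: 2.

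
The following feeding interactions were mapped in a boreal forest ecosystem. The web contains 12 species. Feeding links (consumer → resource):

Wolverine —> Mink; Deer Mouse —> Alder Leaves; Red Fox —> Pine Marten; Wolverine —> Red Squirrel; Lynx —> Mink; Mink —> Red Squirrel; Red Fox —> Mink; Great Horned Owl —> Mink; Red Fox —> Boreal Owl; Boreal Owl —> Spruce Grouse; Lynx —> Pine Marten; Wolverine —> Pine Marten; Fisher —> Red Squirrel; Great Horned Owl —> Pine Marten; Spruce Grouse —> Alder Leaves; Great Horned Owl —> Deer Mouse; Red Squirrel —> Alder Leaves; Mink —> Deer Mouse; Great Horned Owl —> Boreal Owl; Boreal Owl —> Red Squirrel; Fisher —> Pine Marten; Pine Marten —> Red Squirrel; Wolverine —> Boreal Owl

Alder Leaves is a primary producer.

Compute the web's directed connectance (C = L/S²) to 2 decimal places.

C = 0.16

The web has S = 12 species and L = 23 feeding links.
C = L / S² = 23 / 144 = 0.1597 ≈ 0.16.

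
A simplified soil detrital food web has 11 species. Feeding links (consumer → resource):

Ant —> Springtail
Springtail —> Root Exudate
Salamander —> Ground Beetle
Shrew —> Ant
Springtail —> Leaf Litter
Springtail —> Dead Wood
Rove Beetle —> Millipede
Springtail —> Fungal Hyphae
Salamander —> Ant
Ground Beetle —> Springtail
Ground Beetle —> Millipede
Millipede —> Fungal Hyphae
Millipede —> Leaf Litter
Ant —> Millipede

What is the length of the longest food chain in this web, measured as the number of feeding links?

One longest chain: Dead Wood → Springtail → Ground Beetle → Salamander.
It has 4 species and 3 links.

3 links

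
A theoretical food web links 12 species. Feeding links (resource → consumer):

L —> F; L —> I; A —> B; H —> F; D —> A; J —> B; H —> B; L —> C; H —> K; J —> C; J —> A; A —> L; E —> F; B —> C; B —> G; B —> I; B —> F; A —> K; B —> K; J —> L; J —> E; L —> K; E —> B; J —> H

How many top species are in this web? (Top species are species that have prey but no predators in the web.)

Top species (has prey, but nothing eats it): I, K, C, G, F.
Count: 5.

5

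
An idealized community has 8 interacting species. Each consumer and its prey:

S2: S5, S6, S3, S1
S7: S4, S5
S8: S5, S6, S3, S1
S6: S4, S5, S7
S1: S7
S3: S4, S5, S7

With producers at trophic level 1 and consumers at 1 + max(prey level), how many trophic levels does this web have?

4

Producers (level 1): S4, S5.
S4 → S7 → S6 → S2 gives S2 level 4.
No species has a prey at level 4, so no species reaches level 5.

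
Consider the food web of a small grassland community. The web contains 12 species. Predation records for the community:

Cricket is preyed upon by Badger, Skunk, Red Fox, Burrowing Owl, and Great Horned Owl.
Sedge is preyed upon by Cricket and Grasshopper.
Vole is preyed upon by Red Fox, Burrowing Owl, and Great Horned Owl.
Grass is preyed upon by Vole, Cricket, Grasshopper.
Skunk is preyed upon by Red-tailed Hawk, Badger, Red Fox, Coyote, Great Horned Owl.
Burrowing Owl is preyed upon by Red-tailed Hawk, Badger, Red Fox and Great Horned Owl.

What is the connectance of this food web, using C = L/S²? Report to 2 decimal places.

C = 0.15

The web has S = 12 species and L = 22 feeding links.
C = L / S² = 22 / 144 = 0.1528 ≈ 0.15.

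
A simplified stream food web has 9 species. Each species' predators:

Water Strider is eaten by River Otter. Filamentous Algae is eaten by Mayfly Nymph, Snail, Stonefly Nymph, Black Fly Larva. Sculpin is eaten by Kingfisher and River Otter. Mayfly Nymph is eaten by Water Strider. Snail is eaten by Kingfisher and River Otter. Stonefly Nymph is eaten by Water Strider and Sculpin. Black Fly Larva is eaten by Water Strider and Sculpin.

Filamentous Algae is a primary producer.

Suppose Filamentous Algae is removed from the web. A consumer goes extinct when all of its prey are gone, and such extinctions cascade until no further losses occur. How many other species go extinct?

Remove Filamentous Algae.
Round 1: Stonefly Nymph (all prey gone), Black Fly Larva (all prey gone), Mayfly Nymph (all prey gone), Snail (all prey gone) → extinct.
Round 2: Sculpin (all prey gone), Water Strider (all prey gone) → extinct.
Round 3: Kingfisher (all prey gone), River Otter (all prey gone) → extinct.
No further losses. Total secondary extinctions: 8.

8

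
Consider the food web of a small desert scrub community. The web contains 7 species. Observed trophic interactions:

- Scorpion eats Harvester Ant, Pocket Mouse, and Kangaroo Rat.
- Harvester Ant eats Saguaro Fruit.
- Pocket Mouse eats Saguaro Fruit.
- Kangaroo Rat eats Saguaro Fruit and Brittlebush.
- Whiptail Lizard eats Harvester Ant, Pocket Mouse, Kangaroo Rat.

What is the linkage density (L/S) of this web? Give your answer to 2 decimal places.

There are L = 10 links among S = 7 species.
L/S = 10/7 = 1.4286 ≈ 1.43.

L/S = 1.43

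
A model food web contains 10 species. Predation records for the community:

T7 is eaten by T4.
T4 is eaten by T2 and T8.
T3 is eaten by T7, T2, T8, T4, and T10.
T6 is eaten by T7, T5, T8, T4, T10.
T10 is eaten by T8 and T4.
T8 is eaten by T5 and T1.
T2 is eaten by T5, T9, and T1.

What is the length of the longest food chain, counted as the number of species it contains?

One longest chain: T3 → T10 → T4 → T8 → T5.
It has 5 species and 4 links.

5 species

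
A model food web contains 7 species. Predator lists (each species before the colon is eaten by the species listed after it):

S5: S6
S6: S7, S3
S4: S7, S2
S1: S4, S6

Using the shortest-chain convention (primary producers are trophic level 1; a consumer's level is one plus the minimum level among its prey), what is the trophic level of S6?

Trophic level 2

S1 is a producer → level 1.
S6 eats S1 → level 2.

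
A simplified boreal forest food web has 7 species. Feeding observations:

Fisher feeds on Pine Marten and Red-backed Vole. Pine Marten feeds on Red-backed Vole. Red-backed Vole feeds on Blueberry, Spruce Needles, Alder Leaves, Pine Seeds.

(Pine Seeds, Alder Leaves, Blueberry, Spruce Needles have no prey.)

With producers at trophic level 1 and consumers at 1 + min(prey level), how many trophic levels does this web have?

Producers (level 1): Pine Seeds, Alder Leaves, Blueberry, Spruce Needles.
Following each consumer down to its lowest-level prey: Pine Seeds → Red-backed Vole → Fisher (levels 1 through 3).
All prey of Fisher (Red-backed Vole 2, Pine Marten 3) are at level 2 or above, so Fisher is at level 1 + 2 = 3.
Every consumer has at least one prey at level 2 or below, so none exceeds level 3.

3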